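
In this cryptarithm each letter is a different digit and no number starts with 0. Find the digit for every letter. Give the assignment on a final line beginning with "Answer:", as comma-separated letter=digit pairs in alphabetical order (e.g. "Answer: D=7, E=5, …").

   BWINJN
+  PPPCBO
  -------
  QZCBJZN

Step 1. [col 1: N + O ≡ N (mod 10)] column 1: given nothing yet, carry-in 0, and all letters distinct, none taken yet, N+O≡N (mod 10) forces O=0, so O=0.
Step 2. [Q] Q is the leading digit of a 7-digit sum of two 6-digit numbers; the final carry is exactly 1. So Q=1.
Step 3. [col 1: N + O ≡ N (mod 10)] several values work for N in column 1 (N + O ≡ N (mod 10), carry-in 0); try N=6 ⇒ N=6.
Step 4. [col 2: J + B ≡ Z (mod 10)] several values work for B in column 2 (J + B ≡ Z (mod 10), carry-in 0); try B=5, so B=5.
Step 5. [col 2: J + B ≡ Z (mod 10)] several values work for J in column 2 (J + B ≡ Z (mod 10), carry-in 0); try J=9 ⇒ J=9.
Step 6. [col 2: J + B ≡ Z (mod 10)] in column 2 we have J+B≡Z with carry-in 0; given J=9, B=5 and digits 0,1,5,6,9 already taken and all letters distinct, that pins Z to 4, so Z=4.
Step 7. [col 3: N + C ≡ J (mod 10)] from column 3 (N=6, J=9, carry-in 1, digits 0,1,4,5,6,9 already taken and all letters distinct): C must equal 2. So C=2.
Step 8. [col 4: I + P ≡ B (mod 10)] several values work for P in column 4 (I + P ≡ B (mod 10), carry-in 0); try P=8 ⇒ P=8.
Step 9. [col 4: I + P ≡ B (mod 10)] from column 4 (P=8, B=5, carry-in 0, digits 0,1,2,4,5,6,8,9 already taken and all letters distinct): I must equal 7 ⇒ I=7.
Step 10. [col 5: W + P ≡ C (mod 10)] from column 5 (P=8, C=2, carry-in 1, digits 0,1,2,4,5,6,7,8,9 already taken and all letters distinct): W must equal 3 ⇒ W=3.

Answer: B=5, C=2, I=7, J=9, N=6, O=0, P=8, Q=1, W=3, Z=4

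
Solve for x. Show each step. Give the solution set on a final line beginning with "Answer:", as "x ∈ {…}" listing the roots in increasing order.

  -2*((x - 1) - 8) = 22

Step 1. [-2*((x - 1) - 8) = 22] leading coefficient -2: divide by -2, so div: (x - 1) - 8 = -11.
Step 2. [(x - 1) - 8 = -11] add 8: x sits inside (… - 8) ⇒ sub: x - 1 = -3.
Step 3. [x - 1 = -3] -1 is outermost — add 1 both sides ⇒ sub: x = -2.

Answer: x ∈ {-2}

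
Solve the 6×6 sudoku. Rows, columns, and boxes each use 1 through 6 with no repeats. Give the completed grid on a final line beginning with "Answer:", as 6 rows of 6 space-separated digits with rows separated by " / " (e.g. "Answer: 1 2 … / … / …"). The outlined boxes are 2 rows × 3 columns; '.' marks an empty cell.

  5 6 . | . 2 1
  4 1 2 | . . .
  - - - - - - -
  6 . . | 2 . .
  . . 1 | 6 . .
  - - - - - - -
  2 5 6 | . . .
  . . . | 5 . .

Step 1. [r4c1∈{3}] r4c1 is down to just 3 ⇒ r4c1=3.
Step 2. [r3c2∈{4}] only 4 remains possible at r3c2. So r3c2=4.
Step 3. [r2c4∈{3}] only 3 remains possible at r2c4. So r2c4=3.
Step 4. [r3c5∈{1,3,5}] row 3 places 1 nowhere but r3c5, so r3c5=1.
Step 5. [r6c3∈{3,4}] col 3 places 4 nowhere but r6c3. So r6c3=4.
Step 6. [r3c6∈{3,5}] across row 3, 3 lands solely at r3c6 ⇒ r3c6=3.
Step 7. [r5c6∈{4}] r5c6's peers cover all but 4, so r5c6=4.
Step 8. [r4c6∈{5}] nothing but 5 survives at r4c6 ⇒ r4c6=5.
Step 9. [r2c6∈{6}] r2c6 has the single candidate 6. So r2c6=6.
Step 10. [r5c5∈{3}] r5c5 has the single candidate 3 ⇒ r5c5=3.
Step 11. [r4c2∈{2}] r4c2 has the single candidate 2, so r4c2=2.
Step 12. [r5c4∈{1}] r5c4 is down to just 1 ⇒ r5c4=1.
Step 13. [r6c1∈{1}] r6c1 is down to just 1. So r6c1=1.
Step 14. [r6c2∈{3}] r6c2 is down to just 3, so r6c2=3.
Step 15. [r3c3∈{5}] only 5 remains possible at r3c3. So r3c3=5.
Step 16. [r1c4∈{4}] r1c4 has the single candidate 4, so r1c4=4.
Step 17. [r4c5∈{4}] only 4 remains possible at r4c5, so r4c5=4.
Step 18. [r2c5∈{5}] nothing but 5 survives at r2c5. So r2c5=5.
Step 19. [r6c6∈{2}] r6c6's peers cover all but 2. So r6c6=2.
Step 20. [r1c3∈{3}] r1c3 has the single candidate 3, so r1c3=3.
Step 21. [r6c5∈{6}] r6c5 has the single candidate 6. So r6c5=6.

Answer: 5 6 3 4 2 1 / 4 1 2 3 5 6 / 6 4 5 2 1 3 / 3 2 1 6 4 5 / 2 5 6 1 3 4 / 1 3 4 5 6 2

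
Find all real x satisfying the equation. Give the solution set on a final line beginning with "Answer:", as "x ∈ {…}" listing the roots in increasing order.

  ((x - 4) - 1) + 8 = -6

Step 1. [((x - 4) - 1) + 8 = -6] the outer +8 inverts by subtracting 8 ⇒ sub: (x - 4) - 1 = -14.
Step 2. [(x - 4) - 1 = -14] peel the -1: add 1 from each side. So sub: x - 4 = -13.
Step 3. [x - 4 = -13] peel the -4: add 4 from each side. So sub: x = -9.

Answer: x ∈ {-9}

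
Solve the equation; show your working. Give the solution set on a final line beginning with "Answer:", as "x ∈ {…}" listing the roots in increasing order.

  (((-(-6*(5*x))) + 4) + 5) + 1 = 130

Step 1. [(((-(-6*(5*x))) + 4) + 5) + 1 = 130] the outer +1 inverts by subtracting 1 ⇒ sub: ((-(-6*(5*x))) + 4) + 5 = 129.
Step 2. [((-(-6*(5*x))) + 4) + 5 = 129] 5 comes off first (subtract 5) ⇒ sub: (-(-6*(5*x))) + 4 = 124.
Step 3. [(-(-6*(5*x))) + 4 = 124] subtract 4: x sits inside (… + 4) ⇒ sub: -(-6*(5*x)) = 120.
Step 4. [-(-6*(5*x)) = 120] flip signs both sides ⇒ neg: -6*(5*x) = -120.
Step 5. [-6*(5*x) = -120] leading coefficient -6: divide by -6 ⇒ div: 5*x = 20.
Step 6. [5*x = 20] LHS = 5·(…); ÷5 both sides ⇒ div: x = 4.

Answer: x ∈ {4}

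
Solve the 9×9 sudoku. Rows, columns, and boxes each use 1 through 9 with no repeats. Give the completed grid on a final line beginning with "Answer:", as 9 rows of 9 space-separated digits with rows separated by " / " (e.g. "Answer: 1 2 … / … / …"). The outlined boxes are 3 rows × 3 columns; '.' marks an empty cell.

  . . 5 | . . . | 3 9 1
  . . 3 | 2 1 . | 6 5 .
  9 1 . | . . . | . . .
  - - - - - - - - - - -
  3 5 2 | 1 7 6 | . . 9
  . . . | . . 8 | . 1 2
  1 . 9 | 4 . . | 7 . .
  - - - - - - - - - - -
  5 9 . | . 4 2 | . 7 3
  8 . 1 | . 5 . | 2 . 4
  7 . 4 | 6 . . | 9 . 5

Step 1. [r3c3∈{6,7,8}] in col 3, 8 fits only at r3c3 ⇒ r3c3=8.
Step 2. [r2c1∈{4}] only 4 remains possible at r2c1. So r2c1=4.
Step 3. [r9c8∈{8}] only 8 remains possible at r9c8, so r9c8=8.
Step 4. [r9c5∈{3}] r9c5 has the single candidate 3. So r9c5=3.
Step 5. [r5c4∈{3,5,9}] r5c4 is the only open cell in row 5 admitting 3, so r5c4=3.
Step 6. [r5c1∈{6}] r5c1 is down to just 6 ⇒ r5c1=6.
Step 7. [r2c2∈{7}] r2c2's peers cover all but 7. So r2c2=7.
Step 8. [r3c7∈{4}] r3c7 has the single candidate 4. So r3c7=4.
Step 9. [r1c2∈{2,6}] across box 1, 6 lands solely at r1c2, so r1c2=6.
Step 10. [r3c6∈{3,5,7}] in row 3, 3 fits only at r3c6 ⇒ r3c6=3.
Step 11. [r8c4∈{7,9}] 9 has one home in col 4: r8c4, so r8c4=9.
Step 12. [r6c9∈{6,8}] across col 9, 6 lands solely at r6c9 ⇒ r6c9=6.
Step 13. [r1c6∈{4,7}] 7 in col 4 is pinned to box 2, so r1c6≠7.
Step 14. [r1c4∈{7,8}] in row 1, 7 fits only at r1c4 ⇒ r1c4=7.
Step 15. [r1c5∈{8}] r1c5 is down to just 8. So r1c5=8.
Step 16. [r5c3∈{7}] only 7 remains possible at r5c3, so r5c3=7.
Step 17. [r7c7∈{1}] r7c7 has the single candidate 1 ⇒ r7c7=1.
Step 18. [r6c2∈{8}] only 8 remains possible at r6c2 ⇒ r6c2=8.
Step 19. [r3c5∈{6}] nothing but 6 survives at r3c5, so r3c5=6.
Step 20. [r6c8∈{3}] nothing but 3 survives at r6c8 ⇒ r6c8=3.
Step 21. [r6c6∈{5}] r6c6 is down to just 5. So r6c6=5.
Step 22. [r5c7∈{5}] r5c7 is down to just 5, so r5c7=5.
Step 23. [r5c5∈{9}] only 9 remains possible at r5c5 ⇒ r5c5=9.
Step 24. [r4c7∈{8}] r4c7 is down to just 8, so r4c7=8.
Step 25. [r1c1∈{2}] r1c1's peers cover all but 2 ⇒ r1c1=2.
Step 26. [r6c5∈{2}] r6c5's peers cover all but 2. So r6c5=2.
Step 27. [r8c8∈{6}] r8c8's peers cover all but 6. So r8c8=6.
Step 28. [r3c4∈{5}] r3c4's peers cover all but 5. So r3c4=5.
Step 29. [r2c6∈{9}] nothing but 9 survives at r2c6 ⇒ r2c6=9.
Step 30. [r3c8∈{2}] r3c8's peers cover all but 2 ⇒ r3c8=2.
Step 31. [r5c2∈{4}] r5c2's peers cover all but 4, so r5c2=4.
Step 32. [r4c8∈{4}] only 4 remains possible at r4c8, so r4c8=4.
Step 33. [r9c2∈{2}] r9c2's peers cover all but 2 ⇒ r9c2=2.
Step 34. [r7c3∈{6}] nothing but 6 survives at r7c3, so r7c3=6.
Step 35. [r9c6∈{1}] r9c6 has the single candidate 1 ⇒ r9c6=1.
Step 36. [r2c9∈{8}] r2c9 has the single candidate 8 ⇒ r2c9=8.
Step 37. [r3c9∈{7}] only 7 remains possible at r3c9. So r3c9=7.
Step 38. [r8c2∈{3}] only 3 remains possible at r8c2. So r8c2=3.
Step 39. [r8c6∈{7}] r8c6 has the single candidate 7, so r8c6=7.
Step 40. [r1c6∈{4}] only 4 remains possible at r1c6. So r1c6=4.
Step 41. [r7c4∈{8}] r7c4 is down to just 8 ⇒ r7c4=8.

Answer: 2 6 5 7 8 4 3 9 1 / 4 7 3 2 1 9 6 5 8 / 9 1 8 5 6 3 4 2 7 / 3 5 2 1 7 6 8 4 9 / 6 4 7 3 9 8 5 1 2 / 1 8 9 4 2 5 7 3 6 / 5 9 6 8 4 2 1 7 3 / 8 3 1 9 5 7 2 6 4 / 7 2 4 6 3 1 9 8 5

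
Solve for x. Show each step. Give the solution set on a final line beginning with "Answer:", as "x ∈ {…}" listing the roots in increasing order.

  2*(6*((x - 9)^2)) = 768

Step 1. [2*(6*((x - 9)^2)) = 768] 2·(inner) — divide through by 2 ⇒ div: 6*((x - 9)^2) = 384.
Step 2. [6*((x - 9)^2) = 384] leading coefficient 6: divide by 6. So div: (x - 9)^2 = 64.
Step 3. [(x - 9)^2 = 64] √ both sides: 64 ≥ 0 gives two branches ⇒ sqrt: x - 9 = 8 or -8.
Step 4. [x - 9 = 8 or -8] the outer -9 inverts by adding 9, so sub: x = 17 or 1.

Answer: x ∈ {1, 17}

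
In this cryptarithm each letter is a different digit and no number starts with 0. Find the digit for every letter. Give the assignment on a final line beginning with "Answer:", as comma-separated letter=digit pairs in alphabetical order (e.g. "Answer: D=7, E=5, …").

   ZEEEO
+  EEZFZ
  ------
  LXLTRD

Step 1. [col 1: O + Z ≡ D (mod 10)] O=9 is one option consistent with column 1 (O + Z ≡ D (mod 10), carry-in 0) — take it. So O=9.
Step 2. [col 1: O + Z ≡ D (mod 10)] no forcing yet in column 1 (carry-in 0); D=7 is free and consistent — try it, so D=7.
Step 3. [L] the sum has 6 digits but both addends have 5; that extra leading digit L is the final carry, namely 1 ⇒ L=1.
Step 4. [col 1: O + Z ≡ D (mod 10)] column 1 reads O+Z+carry(0)=D with O=9, D=7; with digits 1,7,9 already taken and all letters distinct, the only value for Z is 8. So Z=8.
Step 5. [col 2: E + F ≡ R (mod 10)] E=5 is one option consistent with column 2 (E + F ≡ R (mod 10), carry-in 1) — take it ⇒ E=5.
Step 6. [col 2: E + F ≡ R (mod 10)] several values work for F in column 2 (E + F ≡ R (mod 10), carry-in 1); try F=0. So F=0.
Step 7. [col 2: E + F ≡ R (mod 10)] in column 2 we have E+F≡R with carry-in 1; given E=5, F=0 and digits 0,1,5,7,8,9 already taken and all letters distinct, that pins R to 6. So R=6.
Step 8. [col 3: E + Z ≡ T (mod 10)] column 3 reads E+Z+carry(0)=T with E=5, Z=8; with digits 0,1,5,6,7,8,9 already taken and all letters distinct, the only value for T is 3, so T=3.
Step 9. [col 5: Z + E ≡ X (mod 10)] column 5: given Z=8, E=5, carry-in 1, and digits 0,1,3,5,6,7,8,9 already taken and all letters distinct, Z+E≡X (mod 10) forces X=4, so X=4.

Answer: D=7, E=5, F=0, L=1, O=9, R=6, T=3, X=4, Z=8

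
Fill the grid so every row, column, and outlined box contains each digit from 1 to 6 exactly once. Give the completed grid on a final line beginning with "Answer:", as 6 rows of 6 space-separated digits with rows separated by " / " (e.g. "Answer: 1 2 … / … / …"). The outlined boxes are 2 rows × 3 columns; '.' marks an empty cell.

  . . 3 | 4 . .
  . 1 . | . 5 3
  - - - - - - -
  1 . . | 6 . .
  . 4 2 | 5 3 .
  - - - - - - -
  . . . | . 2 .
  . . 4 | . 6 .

Step 1. [r1c6∈{1,2,6}] col 6 places 6 nowhere but r1c6. So r1c6=6.
Step 2. [r5c3∈{1,5,6}] across col 3, 1 lands solely at r5c3. So r5c3=1.
Step 3. [r5c4∈{3}] r5c4 is down to just 3. So r5c4=3.
Step 4. [r6c1∈{2,3,5}] in col 1, 3 fits only at r6c1. So r6c1=3.
Step 5. [r6c2∈{2,5}] across row 6, 2 lands solely at r6c2, so r6c2=2.
Step 6. [r1c2∈{5}] nothing but 5 survives at r1c2. So r1c2=5.
Step 7. [r4c1∈{6}] r4c1 has the single candidate 6, so r4c1=6.
Step 8. [r6c6∈{1,5}] in row 6, 5 fits only at r6c6 ⇒ r6c6=5.
Step 9. [r5c6∈{4}] r5c6 has the single candidate 4. So r5c6=4.
Step 10. [r2c4∈{2}] nothing but 2 survives at r2c4, so r2c4=2.
Step 11. [r3c5∈{4}] r3c5 has the single candidate 4, so r3c5=4.
Step 12. [r5c1∈{5}] r5c1 has the single candidate 5 ⇒ r5c1=5.
Step 13. [r2c1∈{4}] r2c1 has the single candidate 4 ⇒ r2c1=4.
Step 14. [r4c6∈{1}] r4c6 is down to just 1, so r4c6=1.
Step 15. [r3c6∈{2}] r3c6's peers cover all but 2, so r3c6=2.
Step 16. [r1c5∈{1}] r1c5 is down to just 1. So r1c5=1.
Step 17. [r2c3∈{6}] r2c3's peers cover all but 6. So r2c3=6.
Step 18. [r3c2∈{3}] nothing but 3 survives at r3c2, so r3c2=3.
Step 19. [r5c2∈{6}] nothing but 6 survives at r5c2 ⇒ r5c2=6.
Step 20. [r1c1∈{2}] nothing but 2 survives at r1c1 ⇒ r1c1=2.
Step 21. [r6c4∈{1}] r6c4 has the single candidate 1. So r6c4=1.
Step 22. [r3c3∈{5}] r3c3 is down to just 5. So r3c3=5.

Answer: 2 5 3 4 1 6 / 4 1 6 2 5 3 / 1 3 5 6 4 2 / 6 4 2 5 3 1 / 5 6 1 3 2 4 / 3 2 4 1 6 5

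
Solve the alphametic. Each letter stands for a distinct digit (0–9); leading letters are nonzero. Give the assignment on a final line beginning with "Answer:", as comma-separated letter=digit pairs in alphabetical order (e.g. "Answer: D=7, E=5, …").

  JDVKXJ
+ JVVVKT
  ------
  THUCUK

Step 1. [col 1: J + T ≡ K (mod 10)] J=4 is one option consistent with column 1 (J + T ≡ K (mod 10), carry-in 0) — take it. So J=4.
Step 2. [col 1: J + T ≡ K (mod 10)] T=9 is one option consistent with column 1 (J + T ≡ K (mod 10), carry-in 0) — take it, so T=9.
Step 3. [col 1: J + T ≡ K (mod 10)] from column 1 (J=4, T=9, carry-in 0, digits 4,9 already taken and all letters distinct): K must equal 3 ⇒ K=3.
Step 4. [col 2: X + K ≡ U (mod 10)] column 2 (X + K ≡ U (mod 10), carry-in 1) doesn't pin X yet; pick X=1 and continue. So X=1.
Step 5. [col 2: X + K ≡ U (mod 10)] column 2 reads X+K+carry(1)=U with X=1, K=3; with digits 1,3,4,9 already taken and all letters distinct, the only value for U is 5. So U=5.
Step 6. [col 3: K + V ≡ C (mod 10)] column 3: given K=3, carry-in 0, and digits 1,3,4,5,9 already taken and all letters distinct, K+V≡C (mod 10) forces V=7. So V=7.
Step 7. [col 3: K + V ≡ C (mod 10)] column 3 reads K+V+carry(0)=C with K=3, V=7; with digits 1,3,4,5,7,9 already taken and all letters distinct, the only value for C is 0 ⇒ C=0.
Step 8. [col 5: D + V ≡ H (mod 10)] from column 5 (V=7, carry-in 1, digits 0,1,3,4,5,7,9 already taken and all letters distinct): D must equal 8. So D=8.
Step 9. [col 5: D + V ≡ H (mod 10)] from column 5 (D=8, V=7, carry-in 1, digits 0,1,3,4,5,7,8,9 already taken and all letters distinct): H must equal 6 ⇒ H=6.

Answer: C=0, D=8, H=6, J=4, K=3, T=9, U=5, V=7, X=1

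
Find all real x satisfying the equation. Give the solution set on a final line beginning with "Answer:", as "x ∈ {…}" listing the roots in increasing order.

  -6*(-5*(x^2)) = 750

Step 1. [-6*(-5*(x^2)) = 750] leading coefficient -6: divide by -6, so div: -5*(x^2) = -125.
Step 2. [-5*(x^2) = -125] -5 out front; divide by -5, so div: x^2 = 25.
Step 3. [x^2 = 25] √ both sides: 25 ≥ 0 gives two branches, so sqrt: x = 5 or -5.

Answer: x ∈ {-5, 5}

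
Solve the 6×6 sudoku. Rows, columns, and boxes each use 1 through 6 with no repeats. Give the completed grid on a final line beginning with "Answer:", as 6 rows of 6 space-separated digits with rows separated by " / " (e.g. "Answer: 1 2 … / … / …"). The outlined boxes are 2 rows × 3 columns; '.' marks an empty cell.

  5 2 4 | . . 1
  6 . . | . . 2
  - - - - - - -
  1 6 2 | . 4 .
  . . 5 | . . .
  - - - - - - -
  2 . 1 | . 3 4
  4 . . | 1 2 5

Step 1. [r1c4∈{3,6}] r1c4 is the only open cell in row 1 admitting 3 ⇒ r1c4=3.
Step 2. [r4c6∈{3,6}] col 6 places 6 nowhere but r4c6 ⇒ r4c6=6.
Step 3. [r6c2∈{3}] r6c2's peers cover all but 3. So r6c2=3.
Step 4. [r2c5∈{5}] r2c5 has the single candidate 5 ⇒ r2c5=5.
Step 5. [r3c4∈{5}] only 5 remains possible at r3c4 ⇒ r3c4=5.
Step 6. [r5c4∈{6}] nothing but 6 survives at r5c4, so r5c4=6.
Step 7. [r4c5∈{1}] r4c5 is down to just 1, so r4c5=1.
Step 8. [r5c2∈{5}] r5c2 is down to just 5. So r5c2=5.
Step 9. [r4c4∈{2}] r4c4 has the single candidate 2. So r4c4=2.
Step 10. [r3c6∈{3}] r3c6's peers cover all but 3, so r3c6=3.
Step 11. [r2c2∈{1}] nothing but 1 survives at r2c2, so r2c2=1.
Step 12. [r1c5∈{6}] r1c5 is down to just 6, so r1c5=6.
Step 13. [r2c4∈{4}] r2c4 has the single candidate 4, so r2c4=4.
Step 14. [r2c3∈{3}] r2c3 is down to just 3 ⇒ r2c3=3.
Step 15. [r4c1∈{3}] r4c1 has the single candidate 3 ⇒ r4c1=3.
Step 16. [r6c3∈{6}] r6c3 is down to just 6, so r6c3=6.
Step 17. [r4c2∈{4}] only 4 remains possible at r4c2. So r4c2=4.

Answer: 5 2 4 3 6 1 / 6 1 3 4 5 2 / 1 6 2 5 4 3 / 3 4 5 2 1 6 / 2 5 1 6 3 4 / 4 3 6 1 2 5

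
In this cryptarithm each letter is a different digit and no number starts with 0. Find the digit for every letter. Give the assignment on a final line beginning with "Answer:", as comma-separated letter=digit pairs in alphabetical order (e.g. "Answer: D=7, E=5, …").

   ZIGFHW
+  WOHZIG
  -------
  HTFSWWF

Step 1. [col 1: W + G ≡ F (mod 10)] no forcing yet in column 1 (carry-in 0); G=2 is free and consistent — try it ⇒ G=2.
Step 2. [H] adding two 6-digit numbers gives at most 6+1 digits, and here it does — H is that final carry and must be 1, so H=1.
Step 3. [col 1: W + G ≡ F (mod 10)] several values work for F in column 1 (W + G ≡ F (mod 10), carry-in 0); try F=9, so F=9.
Step 4. [col 1: W + G ≡ F (mod 10)] column 1 reads W+G+carry(0)=F with G=2, F=9; with digits 1,2,9 already taken and all letters distinct, the only value for W is 7, so W=7.
Step 5. [col 2: H + I ≡ W (mod 10)] column 2: given H=1, W=7, carry-in 0, and digits 1,2,7,9 already taken and all letters distinct, H+I≡W (mod 10) forces I=6. So I=6.
Step 6. [col 3: F + Z ≡ W (mod 10)] from column 3 (F=9, W=7, carry-in 0, digits 1,2,6,7,9 already taken and all letters distinct): Z must equal 8. So Z=8.
Step 7. [col 4: G + H ≡ S (mod 10)] from column 4 (G=2, H=1, carry-in 1, digits 1,2,6,7,8,9 already taken and all letters distinct): S must equal 4. So S=4.
Step 8. [col 5: I + O ≡ F (mod 10)] column 5: given I=6, F=9, carry-in 0, and digits 1,2,4,6,7,8,9 already taken and all letters distinct, I+O≡F (mod 10) forces O=3 ⇒ O=3.
Step 9. [col 6: Z + W ≡ T (mod 10)] from column 6 (Z=8, W=7, carry-in 0, digits 1,2,3,4,6,7,8,9 already taken and all letters distinct): T must equal 5. So T=5.

Answer: F=9, G=2, H=1, I=6, O=3, S=4, T=5, W=7, Z=8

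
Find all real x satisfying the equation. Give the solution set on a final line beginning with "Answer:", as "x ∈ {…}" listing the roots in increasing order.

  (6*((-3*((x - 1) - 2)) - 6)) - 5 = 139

Step 1. [(6*((-3*((x - 1) - 2)) - 6)) - 5 = 139] add 5: x sits inside (… - 5), so sub: 6*((-3*((x - 1) - 2)) - 6) = 144.
Step 2. [6*((-3*((x - 1) - 2)) - 6) = 144] 6 out front; divide by 6 ⇒ div: (-3*((x - 1) - 2)) - 6 = 24.
Step 3. [(-3*((x - 1) - 2)) - 6 = 24] the outer -6 inverts by adding 6, so sub: -3*((x - 1) - 2) = 30.
Step 4. [-3*((x - 1) - 2) = 30] LHS = -3·(…); ÷-3 both sides ⇒ div: (x - 1) - 2 = -10.
Step 5. [(x - 1) - 2 = -10] 2 comes off first (add 2), so sub: x - 1 = -8.
Step 6. [x - 1 = -8] the outer -1 inverts by adding 1, so sub: x = -7.

Answer: x ∈ {-7}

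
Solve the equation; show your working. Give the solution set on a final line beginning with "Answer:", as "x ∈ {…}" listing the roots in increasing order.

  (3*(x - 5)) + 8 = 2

Step 1. [(3*(x - 5)) + 8 = 2] the outer +8 inverts by subtracting 8 ⇒ sub: 3*(x - 5) = -6.
Step 2. [3*(x - 5) = -6] 3·(inner) — divide through by 3, so div: x - 5 = -2.
Step 3. [x - 5 = -2] 5 comes off first (add 5). So sub: x = 3.

Answer: x ∈ {3}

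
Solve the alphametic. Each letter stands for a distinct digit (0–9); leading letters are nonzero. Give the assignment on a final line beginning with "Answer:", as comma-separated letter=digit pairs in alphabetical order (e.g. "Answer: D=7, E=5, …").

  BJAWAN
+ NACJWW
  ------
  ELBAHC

Step 1. [col 1: N + W ≡ C (mod 10)] W=2 is one option consistent with column 1 (N + W ≡ C (mod 10), carry-in 0) — take it ⇒ W=2.
Step 2. [col 1: N + W ≡ C (mod 10)] several values work for C in column 1 (N + W ≡ C (mod 10), carry-in 0); try C=7 ⇒ C=7.
Step 3. [col 1: N + W ≡ C (mod 10)] column 1 reads N+W+carry(0)=C with W=2, C=7; with digits 2,7 already taken and all letters distinct, the only value for N is 5 ⇒ N=5.
Step 4. [col 2: A + W ≡ H (mod 10)] column 2 (A + W ≡ H (mod 10), carry-in 0) doesn't pin A yet; pick A=6 and continue. So A=6.
Step 5. [col 2: A + W ≡ H (mod 10)] column 2: given A=6, W=2, carry-in 0, and digits 2,5,6,7 already taken and all letters distinct, A+W≡H (mod 10) forces H=8, so H=8.
Step 6. [col 3: W + J ≡ A (mod 10)] column 3 reads W+J+carry(0)=A with W=2, A=6; with digits 2,5,6,7,8 already taken and all letters distinct, the only value for J is 4. So J=4.
Step 7. [col 4: A + C ≡ B (mod 10)] in column 4 we have A+C≡B with carry-in 0; given A=6, C=7 and digits 2,4,5,6,7,8 already taken and all letters distinct, that pins B to 3 ⇒ B=3.
Step 8. [col 5: J + A ≡ L (mod 10)] in column 5 we have J+A≡L with carry-in 1; given J=4, A=6 and digits 2,3,4,5,6,7,8 already taken and all letters distinct, that pins L to 1. So L=1.
Step 9. [col 6: B + N ≡ E (mod 10)] column 6: given B=3, N=5, carry-in 1, and digits 1,2,3,4,5,6,7,8 already taken and all letters distinct, B+N≡E (mod 10) forces E=9. So E=9.

Answer: A=6, B=3, C=7, E=9, H=8, J=4, L=1, N=5, W=2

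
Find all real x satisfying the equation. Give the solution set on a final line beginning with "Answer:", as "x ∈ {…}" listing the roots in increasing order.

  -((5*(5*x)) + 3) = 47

Step 1. [-((5*(5*x)) + 3) = 47] flip signs both sides ⇒ neg: (5*(5*x)) + 3 = -47.
Step 2. [(5*(5*x)) + 3 = -47] +3 is outermost — subtract 3 both sides ⇒ sub: 5*(5*x) = -50.
Step 3. [5*(5*x) = -50] LHS = 5·(…); ÷5 both sides. So div: 5*x = -10.
Step 4. [5*x = -10] 5·(inner) — divide through by 5 ⇒ div: x = -2.

Answer: x ∈ {-2}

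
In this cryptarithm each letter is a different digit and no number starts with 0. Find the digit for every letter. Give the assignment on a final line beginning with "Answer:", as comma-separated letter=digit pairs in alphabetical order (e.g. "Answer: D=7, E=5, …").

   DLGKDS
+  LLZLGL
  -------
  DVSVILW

Step 1. [col 1: S + L ≡ W (mod 10)] S=7 is one option consistent with column 1 (S + L ≡ W (mod 10), carry-in 0) — take it ⇒ S=7.
Step 2. [D] D is the leading digit of a 7-digit sum of two 6-digit numbers; the final carry is exactly 1, so D=1.
Step 3. [col 1: S + L ≡ W (mod 10)] column 1 (S + L ≡ W (mod 10), carry-in 0) doesn't pin L yet; pick L=8 and continue ⇒ L=8.
Step 4. [col 1: S + L ≡ W (mod 10)] column 1 reads S+L+carry(0)=W with S=7, L=8; with digits 1,7,8 already taken and all letters distinct, the only value for W is 5, so W=5.
Step 5. [col 2: D + G ≡ L (mod 10)] column 2 reads D+G+carry(1)=L with D=1, L=8; with digits 1,5,7,8 already taken and all letters distinct, the only value for G is 6. So G=6.
Step 6. [col 3: K + L ≡ I (mod 10)] no forcing yet in column 3 (carry-in 0); K=4 is free and consistent — try it ⇒ K=4.
Step 7. [col 3: K + L ≡ I (mod 10)] in column 3 we have K+L≡I with carry-in 0; given K=4, L=8 and digits 1,4,5,6,7,8 already taken and all letters distinct, that pins I to 2 ⇒ I=2.
Step 8. [col 4: G + Z ≡ V (mod 10)] column 4 reads G+Z+carry(1)=V with G=6; with digits 1,2,4,5,6,7,8 already taken and all letters distinct, the only value for Z is 3. So Z=3.
Step 9. [col 4: G + Z ≡ V (mod 10)] from column 4 (G=6, Z=3, carry-in 1, digits 1,2,3,4,5,6,7,8 already taken and all letters distinct): V must equal 0. So V=0.

Answer: D=1, G=6, I=2, K=4, L=8, S=7, V=0, W=5, Z=3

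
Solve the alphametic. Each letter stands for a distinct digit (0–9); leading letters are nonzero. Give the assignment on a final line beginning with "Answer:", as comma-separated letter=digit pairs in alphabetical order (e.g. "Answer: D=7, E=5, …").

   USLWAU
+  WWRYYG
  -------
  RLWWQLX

Step 1. [col 1: U + G ≡ X (mod 10)] X=5 is one option consistent with column 1 (U + G ≡ X (mod 10), carry-in 0) — take it ⇒ X=5.
Step 2. [col 1: U + G ≡ X (mod 10)] several values work for G in column 1 (U + G ≡ X (mod 10), carry-in 0); try G=6 ⇒ G=6.
Step 3. [col 1: U + G ≡ X (mod 10)] from column 1 (G=6, X=5, carry-in 0, digits 5,6 already taken and all letters distinct): U must equal 9, so U=9.
Step 4. [col 2: A + Y ≡ L (mod 10)] column 2 (A + Y ≡ L (mod 10), carry-in 1) doesn't pin Y yet; pick Y=4 and continue. So Y=4.
Step 5. [col 2: A + Y ≡ L (mod 10)] no forcing yet in column 2 (carry-in 1); A=7 is free and consistent — try it, so A=7.
Step 6. [R] R is the leading digit of a 7-digit sum of two 6-digit numbers; the final carry is exactly 1. So R=1.
Step 7. [col 2: A + Y ≡ L (mod 10)] column 2 reads A+Y+carry(1)=L with A=7, Y=4; with digits 1,4,5,6,7,9 already taken and all letters distinct, the only value for L is 2. So L=2.
Step 8. [col 3: W + Y ≡ Q (mod 10)] column 3 (W + Y ≡ Q (mod 10), carry-in 1) doesn't pin Q yet; pick Q=8 and continue, so Q=8.
Step 9. [col 3: W + Y ≡ Q (mod 10)] from column 3 (Y=4, Q=8, carry-in 1, digits 1,2,4,5,6,7,8,9 already taken and all letters distinct): W must equal 3 ⇒ W=3.
Step 10. [col 5: S + W ≡ W (mod 10)] from column 5 (W=3, carry-in 0, digits 1,2,3,4,5,6,7,8,9 already taken and all letters distinct): S must equal 0. So S=0.

Answer: A=7, G=6, L=2, Q=8, R=1, S=0, U=9, W=3, X=5, Y=4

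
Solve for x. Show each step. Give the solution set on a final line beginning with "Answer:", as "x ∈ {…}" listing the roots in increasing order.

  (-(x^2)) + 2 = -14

Step 1. [(-(x^2)) + 2 = -14] 2 comes off first (subtract 2). So sub: -(x^2) = -16.
Step 2. [-(x^2) = -16] flip signs both sides, so neg: x^2 = 16.
Step 3. [x^2 = 16] √ both sides: 16 ≥ 0 gives two branches, so sqrt: x = 4 or -4.

Answer: x ∈ {-4, 4}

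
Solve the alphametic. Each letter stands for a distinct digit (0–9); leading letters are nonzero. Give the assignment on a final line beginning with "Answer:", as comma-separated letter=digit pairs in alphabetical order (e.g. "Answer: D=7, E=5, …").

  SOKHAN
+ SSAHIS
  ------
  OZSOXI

Step 1. [col 1: N + S ≡ I (mod 10)] several values work for I in column 1 (N + S ≡ I (mod 10), carry-in 0); try I=0. So I=0.
Step 2. [col 1: N + S ≡ I (mod 10)] S=1 is one option consistent with column 1 (N + S ≡ I (mod 10), carry-in 0) — take it. So S=1.
Step 3. [col 1: N + S ≡ I (mod 10)] column 1 reads N+S+carry(0)=I with S=1, I=0; with digits 0,1 already taken and all letters distinct, the only value for N is 9, so N=9.
Step 4. [col 2: A + I ≡ X (mod 10)] several values work for A in column 2 (A + I ≡ X (mod 10), carry-in 1); try A=7, so A=7.
Step 5. [col 2: A + I ≡ X (mod 10)] from column 2 (A=7, I=0, carry-in 1, digits 0,1,7,9 already taken and all letters distinct): X must equal 8. So X=8.
Step 6. [col 3: H + H ≡ O (mod 10)] O=2 is one option consistent with column 3 (H + H ≡ O (mod 10), carry-in 0) — take it ⇒ O=2.
Step 7. [col 3: H + H ≡ O (mod 10)] column 3 reads H+H+carry(0)=O with O=2; with digits 0,1,2,7,8,9 already taken and all letters distinct, the only value for H is 6 ⇒ H=6.
Step 8. [col 4: K + A ≡ S (mod 10)] from column 4 (A=7, S=1, carry-in 1, digits 0,1,2,6,7,8,9 already taken and all letters distinct): K must equal 3. So K=3.
Step 9. [col 5: O + S ≡ Z (mod 10)] column 5 reads O+S+carry(1)=Z with O=2, S=1; with digits 0,1,2,3,6,7,8,9 already taken and all letters distinct, the only value for Z is 4, so Z=4.

Answer: A=7, H=6, I=0, K=3, N=9, O=2, S=1, X=8, Z=4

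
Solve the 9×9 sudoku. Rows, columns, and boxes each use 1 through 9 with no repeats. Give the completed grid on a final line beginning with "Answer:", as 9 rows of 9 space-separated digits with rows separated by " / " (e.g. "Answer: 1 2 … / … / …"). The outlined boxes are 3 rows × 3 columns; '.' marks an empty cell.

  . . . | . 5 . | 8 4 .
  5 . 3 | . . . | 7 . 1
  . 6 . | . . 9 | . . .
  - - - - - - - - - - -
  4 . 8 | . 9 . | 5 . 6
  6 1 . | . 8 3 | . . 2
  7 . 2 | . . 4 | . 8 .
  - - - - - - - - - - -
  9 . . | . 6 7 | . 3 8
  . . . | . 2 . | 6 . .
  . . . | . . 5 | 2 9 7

Step 1. [r2c2∈{2,4,8,9}] across row 2, 9 lands solely at r2c2. So r2c2=9.
Step 2. [r3c3∈{1,4,7}] in box 1, 4 fits only at r3c3. So r3c3=4.
Step 3. [r6c5∈{1}] r6c5 is down to just 1 ⇒ r6c5=1.
Step 4. [r3c7∈{3}] only 3 remains possible at r3c7. So r3c7=3.
Step 5. [r1c4∈{1,2,3,6,7}] row 1 places 3 nowhere but r1c4 ⇒ r1c4=3.
Step 6. [r3c1∈{1,2,8}] box 1 places 8 nowhere but r3c1, so r3c1=8.
Step 7. [r3c4∈{1,2,7}] row 3 places 1 nowhere but r3c4 ⇒ r3c4=1.
Step 8. [r7c4∈{4}] r7c4 has the single candidate 4 ⇒ r7c4=4.
Step 9. [r9c4∈{8}] r9c4 has the single candidate 8. So r9c4=8.
Step 10. [r8c2∈{3,4,5,7,8}] across row 8, 8 lands solely at r8c2. So r8c2=8.
Step 11. [r1c6∈{2,6}] row 1 places 6 nowhere but r1c6 ⇒ r1c6=6.
Step 12. [r2c4∈{2}] r2c4 has the single candidate 2 ⇒ r2c4=2.
Step 13. [r8c3∈{1,5,7}] 7 has one home in row 8: r8c3 ⇒ r8c3=7.
Step 14. [r1c3∈{1}] nothing but 1 survives at r1c3, so r1c3=1.
Step 15. [r8c1∈{1,3}] across row 8, 3 lands solely at r8c1. So r8c1=3.
Step 16. [r7c3∈{5}] r7c3 has the single candidate 5. So r7c3=5.
Step 17. [r6c9∈{3,9}] in col 9, 3 fits only at r6c9, so r6c9=3.
Step 18. [r3c9∈{5}] only 5 remains possible at r3c9. So r3c9=5.
Step 19. [r5c8∈{7}] only 7 remains possible at r5c8. So r5c8=7.
Step 20. [r1c1∈{2}] r1c1 has the single candidate 2 ⇒ r1c1=2.
Step 21. [r5c7∈{4,9}] r5c7 is the only open cell in row 5 admitting 4. So r5c7=4.
Step 22. [r8c8∈{1,5}] r8c8 is the only open cell in row 8 admitting 5 ⇒ r8c8=5.
Step 23. [r5c4∈{5}] r5c4 is down to just 5 ⇒ r5c4=5.
Step 24. [r3c5∈{7}] r3c5 has the single candidate 7, so r3c5=7.
Step 25. [r9c3∈{6}] r9c3's peers cover all but 6, so r9c3=6.
Step 26. [r6c7∈{9}] r6c7's peers cover all but 9, so r6c7=9.
Step 27. [r8c4∈{9}] nothing but 9 survives at r8c4 ⇒ r8c4=9.
Step 28. [r7c2∈{2}] r7c2 has the single candidate 2, so r7c2=2.
Step 29. [r7c7∈{1}] r7c7 has the single candidate 1 ⇒ r7c7=1.
Step 30. [r1c9∈{9}] nothing but 9 survives at r1c9. So r1c9=9.
Step 31. [r9c5∈{3}] r9c5's peers cover all but 3. So r9c5=3.
Step 32. [r2c8∈{6}] nothing but 6 survives at r2c8. So r2c8=6.
Step 33. [r4c2∈{3}] r4c2 is down to just 3, so r4c2=3.
Step 34. [r6c4∈{6}] r6c4 is down to just 6 ⇒ r6c4=6.
Step 35. [r9c1∈{1}] r9c1 has the single candidate 1. So r9c1=1.
Step 36. [r6c2∈{5}] r6c2 has the single candidate 5, so r6c2=5.
Step 37. [r4c4∈{7}] r4c4 has the single candidate 7. So r4c4=7.
Step 38. [r3c8∈{2}] r3c8 is down to just 2 ⇒ r3c8=2.
Step 39. [r4c8∈{1}] r4c8 has the single candidate 1, so r4c8=1.
Step 40. [r2c6∈{8}] only 8 remains possible at r2c6. So r2c6=8.
Step 41. [r5c3∈{9}] r5c3's peers cover all but 9. So r5c3=9.
Step 42. [r4c6∈{2}] r4c6's peers cover all but 2, so r4c6=2.
Step 43. [r8c6∈{1}] nothing but 1 survives at r8c6. So r8c6=1.
Step 44. [r2c5∈{4}] r2c5's peers cover all but 4, so r2c5=4.
Step 45. [r1c2∈{7}] nothing but 7 survives at r1c2 ⇒ r1c2=7.
Step 46. [r8c9∈{4}] r8c9 is down to just 4 ⇒ r8c9=4.
Step 47. [r9c2∈{4}] r9c2 is down to just 4. So r9c2=4.

Answer: 2 7 1 3 5 6 8 4 9 / 5 9 3 2 4 8 7 6 1 / 8 6 4 1 7 9 3 2 5 / 4 3 8 7 9 2 5 1 6 / 6 1 9 5 8 3 4 7 2 / 7 5 2 6 1 4 9 8 3 / 9 2 5 4 6 7 1 3 8 / 3 8 7 9 2 1 6 5 4 / 1 4 6 8 3 5 2 9 7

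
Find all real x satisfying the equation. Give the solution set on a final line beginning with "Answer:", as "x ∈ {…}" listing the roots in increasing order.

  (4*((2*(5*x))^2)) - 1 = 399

Step 1. [(4*((2*(5*x))^2)) - 1 = 399] add 1: x sits inside (… - 1). So sub: 4*((2*(5*x))^2) = 400.
Step 2. [4*((2*(5*x))^2) = 400] 4 out front; divide by 4, so div: (2*(5*x))^2 = 100.
Step 3. [(2*(5*x))^2 = 100] √ both sides: 100 ≥ 0 gives two branches. So sqrt: 2*(5*x) = 10 or -10.
Step 4. [2*(5*x) = 10 or -10] divide by the outer 2, so div: 5*x = 5 or -5.
Step 5. [5*x = 5 or -5] divide by the outer 5 ⇒ div: x = 1 or -1.

Answer: x ∈ {-1, 1}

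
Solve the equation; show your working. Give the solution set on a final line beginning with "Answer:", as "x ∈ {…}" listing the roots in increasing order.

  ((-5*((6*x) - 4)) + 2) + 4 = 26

Step 1. [((-5*((6*x) - 4)) + 2) + 4 = 26] subtract 4: x sits inside (… + 4). So sub: (-5*((6*x) - 4)) + 2 = 22.
Step 2. [(-5*((6*x) - 4)) + 2 = 22] +2 is outermost — subtract 2 both sides ⇒ sub: -5*((6*x) - 4) = 20.
Step 3. [-5*((6*x) - 4) = 20] divide by the outer -5. So div: (6*x) - 4 = -4.
Step 4. [(6*x) - 4 = -4] 4 comes off first (add 4) ⇒ sub: 6*x = 0.
Step 5. [6*x = 0] divide by the outer 6. So div: x = 0.

Answer: x ∈ {0}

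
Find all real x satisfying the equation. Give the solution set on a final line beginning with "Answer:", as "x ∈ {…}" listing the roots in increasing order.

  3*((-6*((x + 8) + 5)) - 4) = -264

Step 1. [3*((-6*((x + 8) + 5)) - 4) = -264] 3 out front; divide by 3 ⇒ div: (-6*((x + 8) + 5)) - 4 = -88.
Step 2. [(-6*((x + 8) + 5)) - 4 = -88] add 4: x sits inside (… - 4), so sub: -6*((x + 8) + 5) = -84.
Step 3. [-6*((x + 8) + 5) = -84] -6·(inner) — divide through by -6 ⇒ div: (x + 8) + 5 = 14.
Step 4. [(x + 8) + 5 = 14] 5 comes off first (subtract 5) ⇒ sub: x + 8 = 9.
Step 5. [x + 8 = 9] peel the +8: subtract 8 from each side, so sub: x = 1.

Answer: x ∈ {1}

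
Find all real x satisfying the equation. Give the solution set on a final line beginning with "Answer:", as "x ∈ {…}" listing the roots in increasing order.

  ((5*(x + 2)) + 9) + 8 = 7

Step 1. [((5*(x + 2)) + 9) + 8 = 7] +8 is outermost — subtract 8 both sides ⇒ sub: (5*(x + 2)) + 9 = -1.
Step 2. [(5*(x + 2)) + 9 = -1] subtract 9: x sits inside (… + 9). So sub: 5*(x + 2) = -10.
Step 3. [5*(x + 2) = -10] leading coefficient 5: divide by 5. So div: x + 2 = -2.
Step 4. [x + 2 = -2] 2 comes off first (subtract 2) ⇒ sub: x = -4.

Answer: x ∈ {-4}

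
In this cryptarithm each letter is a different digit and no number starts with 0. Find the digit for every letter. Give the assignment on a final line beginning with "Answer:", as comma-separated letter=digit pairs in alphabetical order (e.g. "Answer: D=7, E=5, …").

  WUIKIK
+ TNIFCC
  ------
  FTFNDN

Step 1. [col 1: K + C ≡ N (mod 10)] N=9 is one option consistent with column 1 (K + C ≡ N (mod 10), carry-in 0) — take it ⇒ N=9.
Step 2. [col 1: K + C ≡ N (mod 10)] K=2 is one option consistent with column 1 (K + C ≡ N (mod 10), carry-in 0) — take it. So K=2.
Step 3. [col 1: K + C ≡ N (mod 10)] column 1: given K=2, N=9, carry-in 0, and digits 2,9 already taken and all letters distinct, K+C≡N (mod 10) forces C=7, so C=7.
Step 4. [col 2: I + C ≡ D (mod 10)] several values work for I in column 2 (I + C ≡ D (mod 10), carry-in 0); try I=3. So I=3.
Step 5. [col 2: I + C ≡ D (mod 10)] in column 2 we have I+C≡D with carry-in 0; given I=3, C=7 and digits 2,3,7,9 already taken and all letters distinct, that pins D to 0. So D=0.
Step 6. [col 3: K + F ≡ N (mod 10)] from column 3 (K=2, N=9, carry-in 1, digits 0,2,3,7,9 already taken and all letters distinct): F must equal 6, so F=6.
Step 7. [col 5: U + N ≡ T (mod 10)] from column 5 (N=9, carry-in 0, digits 0,2,3,6,7,9 already taken and all letters distinct): U must equal 5 ⇒ U=5.
Step 8. [col 5: U + N ≡ T (mod 10)] from column 5 (U=5, N=9, carry-in 0, digits 0,2,3,5,6,7,9 already taken and all letters distinct): T must equal 4, so T=4.
Step 9. [col 6: W + T ≡ F (mod 10)] column 6 reads W+T+carry(1)=F with T=4, F=6; with digits 0,2,3,4,5,6,7,9 already taken and all letters distinct, the only value for W is 1. So W=1.

Answer: C=7, D=0, F=6, I=3, K=2, N=9, T=4, U=5, W=1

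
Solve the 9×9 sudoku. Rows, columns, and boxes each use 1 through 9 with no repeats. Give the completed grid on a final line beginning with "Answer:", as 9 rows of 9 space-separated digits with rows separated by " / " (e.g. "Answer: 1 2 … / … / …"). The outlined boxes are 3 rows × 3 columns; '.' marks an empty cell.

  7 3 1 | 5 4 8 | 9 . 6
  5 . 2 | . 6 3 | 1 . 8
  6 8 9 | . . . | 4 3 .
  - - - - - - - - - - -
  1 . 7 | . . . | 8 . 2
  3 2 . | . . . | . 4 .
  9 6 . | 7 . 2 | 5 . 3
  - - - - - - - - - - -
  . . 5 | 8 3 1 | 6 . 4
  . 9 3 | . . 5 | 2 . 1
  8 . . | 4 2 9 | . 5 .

Step 1. [r9c9∈{7}] only 7 remains possible at r9c9 ⇒ r9c9=7.
Step 2. [r5c5∈{1,5,8,9}] in row 5, 5 fits only at r5c5. So r5c5=5.
Step 3. [r5c4∈{1,6,9}] across row 5, 1 lands solely at r5c4. So r5c4=1.
Step 4. [r4c8∈{6,9}] across col 8, 6 lands solely at r4c8, so r4c8=6.
Step 5. [r6c3∈{4,8}] r6c3 is the only open cell in row 6 admitting 4 ⇒ r6c3=4.
Step 6. [r8c5∈{7}] only 7 remains possible at r8c5. So r8c5=7.
Step 7. [r2c4∈{9}] only 9 remains possible at r2c4. So r2c4=9.
Step 8. [r8c8∈{8}] r8c8 has the single candidate 8 ⇒ r8c8=8.
Step 9. [r3c6∈{7}] only 7 remains possible at r3c6 ⇒ r3c6=7.
Step 10. [r2c2∈{4}] only 4 remains possible at r2c2, so r2c2=4.
Step 11. [r5c9∈{9}] r5c9 has the single candidate 9, so r5c9=9.
Step 12. [r8c4∈{6}] only 6 remains possible at r8c4, so r8c4=6.
Step 13. [r4c4∈{3}] r4c4 has the single candidate 3. So r4c4=3.
Step 14. [r9c3∈{6}] r9c3's peers cover all but 6. So r9c3=6.
Step 15. [r3c5∈{1}] nothing but 1 survives at r3c5. So r3c5=1.
Step 16. [r7c2∈{7}] only 7 remains possible at r7c2 ⇒ r7c2=7.
Step 17. [r4c5∈{9}] r4c5 is down to just 9 ⇒ r4c5=9.
Step 18. [r3c9∈{5}] nothing but 5 survives at r3c9, so r3c9=5.
Step 19. [r7c1∈{2}] r7c1 is down to just 2. So r7c1=2.
Step 20. [r5c3∈{8}] r5c3's peers cover all but 8, so r5c3=8.
Step 21. [r1c8∈{2}] only 2 remains possible at r1c8 ⇒ r1c8=2.
Step 22. [r5c6∈{6}] only 6 remains possible at r5c6, so r5c6=6.
Step 23. [r4c6∈{4}] r4c6's peers cover all but 4, so r4c6=4.
Step 24. [r6c5∈{8}] r6c5's peers cover all but 8, so r6c5=8.
Step 25. [r9c7∈{3}] nothing but 3 survives at r9c7, so r9c7=3.
Step 26. [r4c2∈{5}] r4c2's peers cover all but 5, so r4c2=5.
Step 27. [r5c7∈{7}] r5c7 has the single candidate 7. So r5c7=7.
Step 28. [r6c8∈{1}] only 1 remains possible at r6c8, so r6c8=1.
Step 29. [r9c2∈{1}] r9c2 is down to just 1. So r9c2=1.
Step 30. [r3c4∈{2}] r3c4 is down to just 2 ⇒ r3c4=2.
Step 31. [r7c8∈{9}] r7c8 has the single candidate 9, so r7c8=9.
Step 32. [r2c8∈{7}] r2c8's peers cover all but 7 ⇒ r2c8=7.
Step 33. [r8c1∈{4}] r8c1 has the single candidate 4. So r8c1=4.

Answer: 7 3 1 5 4 8 9 2 6 / 5 4 2 9 6 3 1 7 8 / 6 8 9 2 1 7 4 3 5 / 1 5 7 3 9 4 8 6 2 / 3 2 8 1 5 6 7 4 9 / 9 6 4 7 8 2 5 1 3 / 2 7 5 8 3 1 6 9 4 / 4 9 3 6 7 5 2 8 1 / 8 1 6 4 2 9 3 5 7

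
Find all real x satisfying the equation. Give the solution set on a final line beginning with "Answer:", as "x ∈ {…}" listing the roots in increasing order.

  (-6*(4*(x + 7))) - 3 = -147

Step 1. [(-6*(4*(x + 7))) - 3 = -147] -3 is outermost — add 3 both sides. So sub: -6*(4*(x + 7)) = -144.
Step 2. [-6*(4*(x + 7)) = -144] divide by the outer -6 ⇒ div: 4*(x + 7) = 24.
Step 3. [4*(x + 7) = 24] leading coefficient 4: divide by 4 ⇒ div: x + 7 = 6.
Step 4. [x + 7 = 6] peel the +7: subtract 7 from each side. So sub: x = -1.

Answer: x ∈ {-1}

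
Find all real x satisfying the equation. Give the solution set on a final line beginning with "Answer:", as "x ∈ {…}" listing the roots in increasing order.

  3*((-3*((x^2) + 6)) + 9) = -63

Step 1. [3*((-3*((x^2) + 6)) + 9) = -63] 3 out front; divide by 3, so div: (-3*((x^2) + 6)) + 9 = -21.
Step 2. [(-3*((x^2) + 6)) + 9 = -21] common factor -3 (LHS and -21) — divide through, so factor: ((x^2) + 6) - 3 = 7.
Step 3. [((x^2) + 6) - 3 = 7] 3 comes off first (add 3), so sub: (x^2) + 6 = 10.
Step 4. [(x^2) + 6 = 10] peel the +6: subtract 6 from each side, so sub: x^2 = 4.
Step 5. [x^2 = 4] √ both sides: 4 ≥ 0 gives two branches ⇒ sqrt: x = 2 or -2.

Answer: x ∈ {-2, 2}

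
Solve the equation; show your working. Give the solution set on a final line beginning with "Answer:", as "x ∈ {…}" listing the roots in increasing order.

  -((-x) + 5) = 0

Step 1. [-((-x) + 5) = 0] flip signs both sides ⇒ neg: (-x) + 5 = 0.
Step 2. [(-x) + 5 = 0] the outer +5 inverts by subtracting 5, so sub: -x = -5.
Step 3. [-x = -5] LHS negated; negate both sides ⇒ neg: x = 5.

Answer: x ∈ {5}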